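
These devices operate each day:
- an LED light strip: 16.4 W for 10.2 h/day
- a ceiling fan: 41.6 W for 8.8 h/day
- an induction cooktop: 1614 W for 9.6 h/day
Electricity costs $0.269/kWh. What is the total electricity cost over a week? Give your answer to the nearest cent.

$30.18

LED light strip: 16.4 W × 10.2 h × 7 d = 1,171 Wh = 1.171 kWh
ceiling fan: 41.6 W × 8.8 h × 7 d = 2,563 Wh = 2.563 kWh
induction cooktop: 1614 W × 9.6 h × 7 d = 108,461 Wh = 108.5 kWh
Total energy = 1.171 + 2.563 + 108.5 = 112.2 kWh
Cost = 112.2 kWh × $0.269 = $30.18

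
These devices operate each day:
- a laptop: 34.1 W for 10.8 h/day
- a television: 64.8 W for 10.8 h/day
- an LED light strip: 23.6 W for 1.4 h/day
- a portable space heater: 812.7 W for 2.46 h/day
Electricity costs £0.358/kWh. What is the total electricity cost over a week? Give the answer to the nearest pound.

laptop: 34.1 W × 10.8 h × 7 d = 2,578 Wh = 2.578 kWh
television: 64.8 W × 10.8 h × 7 d = 4,899 Wh = 4.899 kWh
LED light strip: 23.6 W × 1.4 h × 7 d = 231 Wh = 0.2313 kWh
portable space heater: 812.7 W × 2.46 h × 7 d = 13,995 Wh = 13.99 kWh
Total energy = 2.578 + 4.899 + 0.2313 + 13.99 = 21.7 kWh
Cost = 21.7 kWh × £0.358 = £7.77 ≈ £8

£8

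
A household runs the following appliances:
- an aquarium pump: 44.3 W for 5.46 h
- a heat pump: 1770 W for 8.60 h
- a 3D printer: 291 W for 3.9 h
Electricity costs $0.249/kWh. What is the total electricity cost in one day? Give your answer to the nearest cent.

aquarium pump: 44.3 W × 5.46 h = 242 Wh = 0.2419 kWh
heat pump: 1770 W × 8.60 h = 15,222 Wh = 15.22 kWh
3D printer: 291 W × 3.9 h = 1,135 Wh = 1.135 kWh
Total energy = 0.2419 + 15.22 + 1.135 = 16.6 kWh
Cost = 16.6 kWh × $0.249 = $4.13

$4.13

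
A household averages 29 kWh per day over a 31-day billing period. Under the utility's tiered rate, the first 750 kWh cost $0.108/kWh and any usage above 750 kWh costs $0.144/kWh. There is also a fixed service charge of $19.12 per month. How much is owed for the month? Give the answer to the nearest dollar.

Usage = 29 kWh/day × 31 days = 899 kWh
First 750 kWh × $0.108 = $81.00
Remaining 149 kWh × $0.144 = $21.46
Energy charge = $102.46; + service $19.12 = $121.58 ≈ $122

$122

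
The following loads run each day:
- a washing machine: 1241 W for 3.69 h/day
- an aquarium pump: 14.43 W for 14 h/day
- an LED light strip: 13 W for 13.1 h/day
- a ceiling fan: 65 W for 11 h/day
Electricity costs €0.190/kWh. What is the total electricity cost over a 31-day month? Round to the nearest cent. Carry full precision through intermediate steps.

washing machine: 1241 W × 3.69 h × 31 d = 141,958 Wh = 142 kWh
aquarium pump: 14.43 W × 14 h × 31 d = 6,263 Wh = 6.263 kWh
LED light strip: 13 W × 13.1 h × 31 d = 5,279 Wh = 5.279 kWh
ceiling fan: 65 W × 11 h × 31 d = 22,165 Wh = 22.16 kWh
Total energy = 142 + 6.263 + 5.279 + 22.16 = 175.7 kWh
Cost = 175.7 kWh × €0.190 = €33.38

€33.38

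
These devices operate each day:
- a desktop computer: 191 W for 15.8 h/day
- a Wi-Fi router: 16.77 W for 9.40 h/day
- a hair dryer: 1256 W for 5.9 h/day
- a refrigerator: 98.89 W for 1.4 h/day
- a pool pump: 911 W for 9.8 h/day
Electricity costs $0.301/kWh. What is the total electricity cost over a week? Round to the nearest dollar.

desktop computer: 191 W × 15.8 h × 7 d = 21,125 Wh = 21.12 kWh
Wi-Fi router: 16.77 W × 9.40 h × 7 d = 1,103 Wh = 1.103 kWh
hair dryer: 1256 W × 5.9 h × 7 d = 51,873 Wh = 51.87 kWh
refrigerator: 98.89 W × 1.4 h × 7 d = 969 Wh = 0.9691 kWh
pool pump: 911 W × 9.8 h × 7 d = 62,495 Wh = 62.49 kWh
Total energy = 21.12 + 1.103 + 51.87 + 0.9691 + 62.49 = 137.6 kWh
Cost = 137.6 kWh × $0.301 = $41.41 ≈ $41

$41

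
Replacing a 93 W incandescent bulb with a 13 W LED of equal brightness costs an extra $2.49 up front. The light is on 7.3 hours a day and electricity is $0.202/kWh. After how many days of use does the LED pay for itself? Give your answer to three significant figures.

21.1 days

Power saved = 93 − 13 = 80 W
Daily energy saved = 80 W × 7.3 h = 584 Wh = 0.584 kWh
Daily savings = 0.584 × $0.202 = $0.1180
Payback = $2.49 / $0.1180 per day = 21.11 days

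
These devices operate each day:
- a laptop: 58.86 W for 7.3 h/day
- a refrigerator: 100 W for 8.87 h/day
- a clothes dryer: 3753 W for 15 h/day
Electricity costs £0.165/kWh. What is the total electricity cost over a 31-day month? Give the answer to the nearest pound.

laptop: 58.86 W × 7.3 h × 31 d = 13,320 Wh = 13.32 kWh
refrigerator: 100 W × 8.87 h × 31 d = 27,497 Wh = 27.5 kWh
clothes dryer: 3753 W × 15 h × 31 d = 1,745,145 Wh = 1,745 kWh
Total energy = 13.32 + 27.5 + 1,745 = 1,786 kWh
Cost = 1,786 kWh × £0.165 = £294.68 ≈ £295

£295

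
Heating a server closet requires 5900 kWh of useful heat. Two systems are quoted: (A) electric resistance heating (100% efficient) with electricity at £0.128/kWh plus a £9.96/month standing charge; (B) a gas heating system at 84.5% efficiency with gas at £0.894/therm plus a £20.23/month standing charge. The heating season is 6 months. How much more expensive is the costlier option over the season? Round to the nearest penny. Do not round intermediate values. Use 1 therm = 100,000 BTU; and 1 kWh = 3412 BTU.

Heat load = 5900 kWh × 3412 = 20,130,800 BTU
Gas: input = 20,130,800 / 0.845 = 23,823,432 BTU = 238.2 therm → 238.2 × £0.894 = £212.98; + 6 × £20.23 standing = £334.36
Electric: 20,130,800 BTU / 3412 = 5,900 kWh → × £0.128 = £755.20; + 6 × £9.96 standing = £814.96
Difference = |£334.36 − £814.96| = £480.60

£480.60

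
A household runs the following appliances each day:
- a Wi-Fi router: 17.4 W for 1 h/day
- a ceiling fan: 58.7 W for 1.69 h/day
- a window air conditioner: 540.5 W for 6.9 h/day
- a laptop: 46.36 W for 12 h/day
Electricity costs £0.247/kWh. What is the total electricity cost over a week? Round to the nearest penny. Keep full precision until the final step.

£7.61

Wi-Fi router: 17.4 W × 1 h × 7 d = 122 Wh = 0.1218 kWh
ceiling fan: 58.7 W × 1.69 h × 7 d = 694 Wh = 0.6944 kWh
window air conditioner: 540.5 W × 6.9 h × 7 d = 26,106 Wh = 26.11 kWh
laptop: 46.36 W × 12 h × 7 d = 3,894 Wh = 3.894 kWh
Total energy = 0.1218 + 0.6944 + 26.11 + 3.894 = 30.82 kWh
Cost = 30.82 kWh × £0.247 = £7.61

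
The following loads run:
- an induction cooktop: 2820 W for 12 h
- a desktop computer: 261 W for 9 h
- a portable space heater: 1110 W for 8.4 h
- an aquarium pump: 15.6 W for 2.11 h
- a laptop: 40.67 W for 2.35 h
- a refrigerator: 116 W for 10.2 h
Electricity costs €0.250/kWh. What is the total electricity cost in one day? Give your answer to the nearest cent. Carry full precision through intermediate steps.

€11.71

induction cooktop: 2820 W × 12 h = 33,840 Wh = 33.84 kWh
desktop computer: 261 W × 9 h = 2,349 Wh = 2.349 kWh
portable space heater: 1110 W × 8.4 h = 9,324 Wh = 9.324 kWh
aquarium pump: 15.6 W × 2.11 h = 33 Wh = 0.03292 kWh
laptop: 40.67 W × 2.35 h = 96 Wh = 0.09557 kWh
refrigerator: 116 W × 10.2 h = 1,183 Wh = 1.183 kWh
Total energy = 33.84 + 2.349 + 9.324 + 0.03292 + 0.09557 + 1.183 = 46.82 kWh
Cost = 46.82 kWh × €0.250 = €11.71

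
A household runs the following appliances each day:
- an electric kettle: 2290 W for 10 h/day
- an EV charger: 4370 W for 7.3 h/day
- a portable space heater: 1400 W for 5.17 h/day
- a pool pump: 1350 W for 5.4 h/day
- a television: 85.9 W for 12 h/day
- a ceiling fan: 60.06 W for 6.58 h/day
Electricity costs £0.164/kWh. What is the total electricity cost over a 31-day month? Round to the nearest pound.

electric kettle: 2290 W × 10 h × 31 d = 709,900 Wh = 709.9 kWh
EV charger: 4370 W × 7.3 h × 31 d = 988,931 Wh = 988.9 kWh
portable space heater: 1400 W × 5.17 h × 31 d = 224,378 Wh = 224.4 kWh
pool pump: 1350 W × 5.4 h × 31 d = 225,990 Wh = 226 kWh
television: 85.9 W × 12 h × 31 d = 31,955 Wh = 31.95 kWh
ceiling fan: 60.06 W × 6.58 h × 31 d = 12,251 Wh = 12.25 kWh
Total energy = 709.9 + 988.9 + 224.4 + 226 + 31.95 + 12.25 = 2,193 kWh
Cost = 2,193 kWh × £0.164 = £359.72 ≈ £360

£360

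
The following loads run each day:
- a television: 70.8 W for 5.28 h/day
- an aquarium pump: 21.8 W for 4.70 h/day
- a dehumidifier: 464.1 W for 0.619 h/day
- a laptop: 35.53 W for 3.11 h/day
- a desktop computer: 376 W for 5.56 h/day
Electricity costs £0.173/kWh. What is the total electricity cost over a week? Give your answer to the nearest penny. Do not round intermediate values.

television: 70.8 W × 5.28 h × 7 d = 2,617 Wh = 2.617 kWh
aquarium pump: 21.8 W × 4.70 h × 7 d = 717 Wh = 0.7172 kWh
dehumidifier: 464.1 W × 0.619 h × 7 d = 2,011 Wh = 2.011 kWh
laptop: 35.53 W × 3.11 h × 7 d = 773 Wh = 0.7735 kWh
desktop computer: 376 W × 5.56 h × 7 d = 14,634 Wh = 14.63 kWh
Total energy = 2.617 + 0.7172 + 2.011 + 0.7735 + 14.63 = 20.75 kWh
Cost = 20.75 kWh × £0.173 = £3.59

£3.59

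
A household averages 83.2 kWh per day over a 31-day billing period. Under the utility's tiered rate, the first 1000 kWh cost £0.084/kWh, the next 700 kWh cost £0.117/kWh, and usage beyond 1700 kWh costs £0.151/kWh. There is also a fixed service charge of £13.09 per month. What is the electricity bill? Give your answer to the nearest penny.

£311.75

Usage = 83.2 kWh/day × 31 days = 2579.2 kWh
First 1000 kWh × £0.084 = £84.00
Next 700 kWh × £0.117 = £81.90
Remaining 879.2 kWh × £0.151 = £132.76
Energy charge = £298.66; + service £13.09 = £311.75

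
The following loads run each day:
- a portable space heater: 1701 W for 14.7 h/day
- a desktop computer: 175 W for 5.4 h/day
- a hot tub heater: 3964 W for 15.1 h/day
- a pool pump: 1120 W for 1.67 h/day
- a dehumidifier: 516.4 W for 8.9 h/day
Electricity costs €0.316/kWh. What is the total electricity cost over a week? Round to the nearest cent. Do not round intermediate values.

portable space heater: 1701 W × 14.7 h × 7 d = 175,033 Wh = 175 kWh
desktop computer: 175 W × 5.4 h × 7 d = 6,615 Wh = 6.615 kWh
hot tub heater: 3964 W × 15.1 h × 7 d = 418,995 Wh = 419 kWh
pool pump: 1120 W × 1.67 h × 7 d = 13,093 Wh = 13.09 kWh
dehumidifier: 516.4 W × 8.9 h × 7 d = 32,172 Wh = 32.17 kWh
Total energy = 175 + 6.615 + 419 + 13.09 + 32.17 = 645.9 kWh
Cost = 645.9 kWh × €0.316 = €204.11

€204.11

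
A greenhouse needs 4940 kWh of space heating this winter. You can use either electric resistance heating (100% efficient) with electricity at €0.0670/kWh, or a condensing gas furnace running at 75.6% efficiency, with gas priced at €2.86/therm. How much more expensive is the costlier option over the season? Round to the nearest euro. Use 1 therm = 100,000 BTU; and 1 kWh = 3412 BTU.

€307

Heat load = 4940 kWh × 3412 = 16,855,280 BTU
Gas: input = 16,855,280 / 0.756 = 22,295,344 BTU = 223 therm → 223 × €2.86 = €637.65
Electric: 16,855,280 BTU / 3412 = 4,940 kWh → × €0.0670 = €330.98
Difference = |€637.65 − €330.98| = €306.67 ≈ €307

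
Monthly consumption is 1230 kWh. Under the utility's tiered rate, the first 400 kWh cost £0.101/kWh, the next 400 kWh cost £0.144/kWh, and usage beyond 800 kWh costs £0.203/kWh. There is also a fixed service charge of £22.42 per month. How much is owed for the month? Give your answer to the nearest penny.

First 400 kWh × £0.101 = £40.40
Next 400 kWh × £0.144 = £57.60
Remaining 430 kWh × £0.203 = £87.29
Energy charge = £185.29; + service £22.42 = £207.71

£207.71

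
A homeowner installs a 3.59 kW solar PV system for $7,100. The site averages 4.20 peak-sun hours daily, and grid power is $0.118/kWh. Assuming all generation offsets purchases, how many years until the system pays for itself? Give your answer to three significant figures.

10.9 years

Daily generation = 3.59 kW × 4.20 h = 15.08 kWh
Annual generation = 15.08 × 365 = 5503.5 kWh
Annual savings = 5503.5 × $0.118 = $649.41
Payback = $7,100 / $649.41 = 10.9 years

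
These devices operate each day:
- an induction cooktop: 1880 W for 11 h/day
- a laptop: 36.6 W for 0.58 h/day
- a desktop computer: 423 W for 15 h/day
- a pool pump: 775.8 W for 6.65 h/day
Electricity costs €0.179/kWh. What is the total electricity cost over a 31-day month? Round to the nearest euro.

induction cooktop: 1880 W × 11 h × 31 d = 641,080 Wh = 641.1 kWh
laptop: 36.6 W × 0.58 h × 31 d = 658 Wh = 0.6581 kWh
desktop computer: 423 W × 15 h × 31 d = 196,695 Wh = 196.7 kWh
pool pump: 775.8 W × 6.65 h × 31 d = 159,931 Wh = 159.9 kWh
Total energy = 641.1 + 0.6581 + 196.7 + 159.9 = 998.4 kWh
Cost = 998.4 kWh × €0.179 = €178.71 ≈ €179

€179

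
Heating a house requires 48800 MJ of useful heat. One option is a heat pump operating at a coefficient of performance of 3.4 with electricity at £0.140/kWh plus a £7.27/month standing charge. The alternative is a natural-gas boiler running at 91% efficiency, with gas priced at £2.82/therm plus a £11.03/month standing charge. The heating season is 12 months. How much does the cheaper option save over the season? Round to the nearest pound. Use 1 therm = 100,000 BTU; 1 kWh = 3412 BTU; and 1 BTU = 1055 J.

Heat load = 48800 MJ = 48,800,000,000 J / 1055 = 46,255,924 BTU
Gas: input = 46,255,924 / 0.91 = 50,830,686 BTU = 508.3 therm → 508.3 × £2.82 = £1,433.43; + 12 × £11.03 standing = £1,565.79
Heat pump: 46,255,924 BTU / 3412 = 13,560 kWh heat; / 3.4 = 3,987 kWh in → × £0.140 = £558.22; + 12 × £7.27 standing = £645.46
Difference = |£1,565.79 − £645.46| = £920.32 ≈ £920

£920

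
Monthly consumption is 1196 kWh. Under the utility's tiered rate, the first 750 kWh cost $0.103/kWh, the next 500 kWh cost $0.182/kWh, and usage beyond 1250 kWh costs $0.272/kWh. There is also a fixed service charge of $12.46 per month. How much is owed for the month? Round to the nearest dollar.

$171

First 750 kWh × $0.103 = $77.25
Next 446 kWh × $0.182 = $81.17
Remaining tier: 0 kWh (not reached)
Energy charge = $158.42; + service $12.46 = $170.88 ≈ $171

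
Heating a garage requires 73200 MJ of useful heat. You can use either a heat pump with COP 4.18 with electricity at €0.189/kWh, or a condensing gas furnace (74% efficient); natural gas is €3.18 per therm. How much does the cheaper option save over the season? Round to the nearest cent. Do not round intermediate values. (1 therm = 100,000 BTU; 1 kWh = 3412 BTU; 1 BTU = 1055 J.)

Heat load = 73200 MJ = 73,200,000,000 J / 1055 = 69,383,886 BTU
Gas: input = 69,383,886 / 0.740 = 93,762,008 BTU = 937.6 therm → 937.6 × €3.18 = €2,981.63
Heat pump: 69,383,886 BTU / 3412 = 20,340 kWh heat; / 4.18 = 4,865 kWh in → × €0.189 = €919.46
Difference = |€2,981.63 − €919.46| = €2,062.17

€2062.17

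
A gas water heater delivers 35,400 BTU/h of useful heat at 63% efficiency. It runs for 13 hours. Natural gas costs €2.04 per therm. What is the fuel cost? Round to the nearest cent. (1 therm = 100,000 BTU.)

€14.90

Heat delivered = 35,400 BTU/h × 13 h = 460,200 BTU
Gas input = 460,200 / 0.63 = 730,476 BTU
= 730,476 / 100,000 = 7.305 therm
Cost = 7.305 × €2.04/therm = €14.90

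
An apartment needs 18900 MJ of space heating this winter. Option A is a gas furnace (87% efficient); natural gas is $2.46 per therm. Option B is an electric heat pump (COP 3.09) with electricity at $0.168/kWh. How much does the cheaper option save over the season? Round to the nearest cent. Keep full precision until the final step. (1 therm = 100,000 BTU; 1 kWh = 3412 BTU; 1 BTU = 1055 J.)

$221.09

Heat load = 18900 MJ = 18,900,000,000 J / 1055 = 17,914,692 BTU
Gas: input = 17,914,692 / 0.87 = 20,591,600 BTU = 205.9 therm → 205.9 × $2.46 = $506.55
Heat pump: 17,914,692 BTU / 3412 = 5,250 kWh heat; / 3.09 = 1,699 kWh in → × $0.168 = $285.46
Difference = |$506.55 − $285.46| = $221.09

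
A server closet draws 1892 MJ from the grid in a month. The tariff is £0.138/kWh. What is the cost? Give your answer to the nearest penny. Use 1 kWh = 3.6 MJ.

£72.53

1892 MJ × (0.27778 kWh/MJ) = 525.6 kWh
Cost = 525.6 kWh × £0.138/kWh = £72.53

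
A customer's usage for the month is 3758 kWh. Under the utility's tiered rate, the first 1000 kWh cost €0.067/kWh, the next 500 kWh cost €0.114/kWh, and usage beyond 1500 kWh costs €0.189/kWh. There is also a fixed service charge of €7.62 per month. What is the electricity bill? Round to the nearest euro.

First 1000 kWh × €0.067 = €67.00
Next 500 kWh × €0.114 = €57.00
Remaining 2258 kWh × €0.189 = €426.76
Energy charge = €550.76; + service €7.62 = €558.38 ≈ €558

€558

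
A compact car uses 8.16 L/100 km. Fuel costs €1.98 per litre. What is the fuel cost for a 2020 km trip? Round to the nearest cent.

€326.37

Fuel = 8.16 L/100 km × 2020 km / 100 = 164.8 L
Cost = 164.8 L × €1.98/L = €326.37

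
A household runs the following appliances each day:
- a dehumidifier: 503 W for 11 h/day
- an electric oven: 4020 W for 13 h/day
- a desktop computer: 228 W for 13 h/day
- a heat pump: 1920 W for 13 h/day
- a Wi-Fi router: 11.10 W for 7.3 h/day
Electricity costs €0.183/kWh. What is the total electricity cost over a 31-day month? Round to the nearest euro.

€487

dehumidifier: 503 W × 11 h × 31 d = 171,523 Wh = 171.5 kWh
electric oven: 4020 W × 13 h × 31 d = 1,620,060 Wh = 1,620 kWh
desktop computer: 228 W × 13 h × 31 d = 91,884 Wh = 91.88 kWh
heat pump: 1920 W × 13 h × 31 d = 773,760 Wh = 773.8 kWh
Wi-Fi router: 11.10 W × 7.3 h × 31 d = 2,512 Wh = 2.512 kWh
Total energy = 171.5 + 1,620 + 91.88 + 773.8 + 2.512 = 2,660 kWh
Cost = 2,660 kWh × €0.183 = €486.73 ≈ €487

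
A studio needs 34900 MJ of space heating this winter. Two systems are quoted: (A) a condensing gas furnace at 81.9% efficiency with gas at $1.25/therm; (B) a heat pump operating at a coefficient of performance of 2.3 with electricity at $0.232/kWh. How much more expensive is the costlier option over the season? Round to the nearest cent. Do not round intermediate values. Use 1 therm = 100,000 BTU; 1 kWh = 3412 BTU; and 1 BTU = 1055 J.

Heat load = 34900 MJ = 34,900,000,000 J / 1055 = 33,080,569 BTU
Gas: input = 33,080,569 / 0.819 = 40,391,415 BTU = 403.9 therm → 403.9 × $1.25 = $504.89
Heat pump: 33,080,569 BTU / 3412 = 9,695 kWh heat; / 2.3 = 4,215 kWh in → × $0.232 = $977.97
Difference = |$504.89 − $977.97| = $473.07

$473.07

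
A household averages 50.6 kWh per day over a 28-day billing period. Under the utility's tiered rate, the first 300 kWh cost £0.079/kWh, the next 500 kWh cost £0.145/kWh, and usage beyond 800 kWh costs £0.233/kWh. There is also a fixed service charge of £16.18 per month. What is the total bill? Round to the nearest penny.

Usage = 50.6 kWh/day × 28 days = 1416.8 kWh
First 300 kWh × £0.079 = £23.70
Next 500 kWh × £0.145 = £72.50
Remaining 616.8 kWh × £0.233 = £143.71
Energy charge = £239.91; + service £16.18 = £256.09

£256.09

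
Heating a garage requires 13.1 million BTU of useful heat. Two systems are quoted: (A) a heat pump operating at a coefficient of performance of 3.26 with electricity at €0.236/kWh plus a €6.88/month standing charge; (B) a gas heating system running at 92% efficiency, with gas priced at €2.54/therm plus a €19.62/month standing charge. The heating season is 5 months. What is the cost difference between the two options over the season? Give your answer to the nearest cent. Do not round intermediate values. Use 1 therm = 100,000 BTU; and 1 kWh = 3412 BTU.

€147.43

Heat load = 13.1 × 10⁶ BTU = 13,100,000 BTU
Gas: input = 13,100,000 / 0.92 = 14,239,130 BTU = 142.4 therm → 142.4 × €2.54 = €361.67; + 5 × €19.62 standing = €459.77
Heat pump: 13,100,000 BTU / 3412 = 3,839 kWh heat; / 3.26 = 1,178 kWh in → × €0.236 = €277.94; + 5 × €6.88 standing = €312.34
Difference = |€459.77 − €312.34| = €147.43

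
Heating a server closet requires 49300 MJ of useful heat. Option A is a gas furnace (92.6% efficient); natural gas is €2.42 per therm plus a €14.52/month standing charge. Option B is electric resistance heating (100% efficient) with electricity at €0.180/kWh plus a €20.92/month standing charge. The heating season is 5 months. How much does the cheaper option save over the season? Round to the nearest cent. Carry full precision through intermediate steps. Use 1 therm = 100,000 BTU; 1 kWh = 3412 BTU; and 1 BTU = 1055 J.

Heat load = 49300 MJ = 49,300,000,000 J / 1055 = 46,729,858 BTU
Gas: input = 46,729,858 / 0.926 = 50,464,209 BTU = 504.6 therm → 504.6 × €2.42 = €1,221.23; + 5 × €14.52 standing = €1,293.83
Electric: 46,729,858 BTU / 3412 = 13,700 kWh → × €0.180 = €2,465.23; + 5 × €20.92 standing = €2,569.83
Difference = |€1,293.83 − €2,569.83| = €1,276.00

€1276.00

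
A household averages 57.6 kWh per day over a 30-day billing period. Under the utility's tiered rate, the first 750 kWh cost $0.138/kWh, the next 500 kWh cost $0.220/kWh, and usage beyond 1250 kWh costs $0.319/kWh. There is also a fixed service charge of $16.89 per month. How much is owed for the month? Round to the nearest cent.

Usage = 57.6 kWh/day × 30 days = 1728 kWh
First 750 kWh × $0.138 = $103.50
Next 500 kWh × $0.220 = $110.00
Remaining 478 kWh × $0.319 = $152.48
Energy charge = $365.98; + service $16.89 = $382.87

$382.87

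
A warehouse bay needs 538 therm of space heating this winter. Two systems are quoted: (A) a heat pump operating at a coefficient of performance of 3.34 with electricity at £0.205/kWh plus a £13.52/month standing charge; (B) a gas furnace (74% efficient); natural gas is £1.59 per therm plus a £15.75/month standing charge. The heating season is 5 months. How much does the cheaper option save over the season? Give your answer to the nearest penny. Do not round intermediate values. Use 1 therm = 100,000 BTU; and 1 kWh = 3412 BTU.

Heat load = 538 therm × 100,000 = 53,800,000 BTU
Gas: input = 53,800,000 / 0.74 = 72,702,703 BTU = 727 therm → 727 × £1.59 = £1,155.97; + 5 × £15.75 standing = £1,234.72
Heat pump: 53,800,000 BTU / 3412 = 15,770 kWh heat; / 3.34 = 4,721 kWh in → × £0.205 = £967.79; + 5 × £13.52 standing = £1,035.39
Difference = |£1,234.72 − £1,035.39| = £199.33

£199.33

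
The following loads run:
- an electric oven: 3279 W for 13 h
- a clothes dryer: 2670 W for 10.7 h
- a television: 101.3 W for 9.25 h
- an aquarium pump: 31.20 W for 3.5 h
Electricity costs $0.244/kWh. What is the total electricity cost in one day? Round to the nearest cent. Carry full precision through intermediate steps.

electric oven: 3279 W × 13 h = 42,627 Wh = 42.63 kWh
clothes dryer: 2670 W × 10.7 h = 28,569 Wh = 28.57 kWh
television: 101.3 W × 9.25 h = 937 Wh = 0.937 kWh
aquarium pump: 31.20 W × 3.5 h = 109 Wh = 0.1092 kWh
Total energy = 42.63 + 28.57 + 0.937 + 0.1092 = 72.24 kWh
Cost = 72.24 kWh × $0.244 = $17.63

$17.63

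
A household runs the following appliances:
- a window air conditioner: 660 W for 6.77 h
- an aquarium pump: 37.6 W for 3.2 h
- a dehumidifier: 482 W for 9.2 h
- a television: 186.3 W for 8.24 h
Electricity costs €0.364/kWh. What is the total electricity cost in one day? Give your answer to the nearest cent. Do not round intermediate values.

window air conditioner: 660 W × 6.77 h = 4,468 Wh = 4.468 kWh
aquarium pump: 37.6 W × 3.2 h = 120 Wh = 0.1203 kWh
dehumidifier: 482 W × 9.2 h = 4,434 Wh = 4.434 kWh
television: 186.3 W × 8.24 h = 1,535 Wh = 1.535 kWh
Total energy = 4.468 + 0.1203 + 4.434 + 1.535 = 10.56 kWh
Cost = 10.56 kWh × €0.364 = €3.84

€3.84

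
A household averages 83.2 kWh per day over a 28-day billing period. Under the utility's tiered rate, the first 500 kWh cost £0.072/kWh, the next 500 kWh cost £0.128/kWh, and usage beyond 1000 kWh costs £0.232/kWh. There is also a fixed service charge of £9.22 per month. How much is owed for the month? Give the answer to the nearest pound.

Usage = 83.2 kWh/day × 28 days = 2329.6 kWh
First 500 kWh × £0.072 = £36.00
Next 500 kWh × £0.128 = £64.00
Remaining 1329.6 kWh × £0.232 = £308.47
Energy charge = £408.47; + service £9.22 = £417.69 ≈ £418

£418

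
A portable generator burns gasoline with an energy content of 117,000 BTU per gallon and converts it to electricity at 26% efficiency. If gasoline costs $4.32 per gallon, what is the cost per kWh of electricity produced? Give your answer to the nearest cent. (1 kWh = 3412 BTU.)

$0.48

Electrical output per gallon = 117,000 BTU × 0.26 / 3412 BTU/kWh = 8.916 kWh
Cost per kWh = $4.32 / 8.916 kWh = $0.485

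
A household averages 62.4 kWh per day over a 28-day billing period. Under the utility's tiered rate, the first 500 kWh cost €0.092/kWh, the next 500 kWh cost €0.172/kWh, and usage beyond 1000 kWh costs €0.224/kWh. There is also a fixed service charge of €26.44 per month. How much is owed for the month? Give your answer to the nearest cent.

€325.81

Usage = 62.4 kWh/day × 28 days = 1747.2 kWh
First 500 kWh × €0.092 = €46.00
Next 500 kWh × €0.172 = €86.00
Remaining 747.2 kWh × €0.224 = €167.37
Energy charge = €299.37; + service €26.44 = €325.81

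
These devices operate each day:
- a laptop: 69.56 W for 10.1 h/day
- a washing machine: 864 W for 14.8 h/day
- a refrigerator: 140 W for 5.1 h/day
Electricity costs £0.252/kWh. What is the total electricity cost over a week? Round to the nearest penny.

£25.06

laptop: 69.56 W × 10.1 h × 7 d = 4,918 Wh = 4.918 kWh
washing machine: 864 W × 14.8 h × 7 d = 89,510 Wh = 89.51 kWh
refrigerator: 140 W × 5.1 h × 7 d = 4,998 Wh = 4.998 kWh
Total energy = 4.918 + 89.51 + 4.998 = 99.43 kWh
Cost = 99.43 kWh × £0.252 = £25.06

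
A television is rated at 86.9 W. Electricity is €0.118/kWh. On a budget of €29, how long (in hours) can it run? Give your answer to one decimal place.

Energy budget = €29 / €0.118 per kWh = 245.8 kWh = 245,763 Wh
Runtime = 245,763 Wh / 86.9 W = 2,828 h

2828.1 h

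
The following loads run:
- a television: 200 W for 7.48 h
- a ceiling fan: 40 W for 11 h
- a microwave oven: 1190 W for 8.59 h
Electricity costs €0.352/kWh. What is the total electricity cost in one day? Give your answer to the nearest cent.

television: 200 W × 7.48 h = 1,496 Wh = 1.496 kWh
ceiling fan: 40 W × 11 h = 440 Wh = 0.44 kWh
microwave oven: 1190 W × 8.59 h = 10,222 Wh = 10.22 kWh
Total energy = 1.496 + 0.44 + 10.22 = 12.16 kWh
Cost = 12.16 kWh × €0.352 = €4.28

€4.28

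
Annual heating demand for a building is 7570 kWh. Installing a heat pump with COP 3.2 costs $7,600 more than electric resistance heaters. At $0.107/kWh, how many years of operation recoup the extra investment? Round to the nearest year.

Resistance: 7570 kWh × $0.107 = $809.99/yr
Heat pump: 7570 / 3.2 = 2366 kWh in → × $0.107 = $253.12/yr
Annual savings = $556.87
Payback = $7,600 / $556.87 = 13.6 years

14 years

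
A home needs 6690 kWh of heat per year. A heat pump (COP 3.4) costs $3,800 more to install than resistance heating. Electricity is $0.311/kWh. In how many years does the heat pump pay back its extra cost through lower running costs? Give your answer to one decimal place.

2.6 years

Resistance: 6690 kWh × $0.311 = $2,080.59/yr
Heat pump: 6690 / 3.4 = 1968 kWh in → × $0.311 = $611.94/yr
Annual savings = $1,468.65
Payback = $3,800 / $1,468.65 = 2.59 years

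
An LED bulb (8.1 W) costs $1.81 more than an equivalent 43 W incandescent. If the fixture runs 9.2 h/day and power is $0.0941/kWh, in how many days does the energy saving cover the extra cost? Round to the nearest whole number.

Power saved = 43 − 8.1 = 34.9 W
Daily energy saved = 34.9 W × 9.2 h = 321.1 Wh = 0.32108 kWh
Daily savings = 0.32108 × $0.0941 = $0.0302
Payback = $1.81 / $0.0302 per day = 59.91 days

60 days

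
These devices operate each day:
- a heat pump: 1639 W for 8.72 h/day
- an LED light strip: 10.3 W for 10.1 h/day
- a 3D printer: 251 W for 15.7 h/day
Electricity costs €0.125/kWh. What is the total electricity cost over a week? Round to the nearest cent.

€16.04

heat pump: 1639 W × 8.72 h × 7 d = 100,045 Wh = 100 kWh
LED light strip: 10.3 W × 10.1 h × 7 d = 728 Wh = 0.7282 kWh
3D printer: 251 W × 15.7 h × 7 d = 27,585 Wh = 27.58 kWh
Total energy = 100 + 0.7282 + 27.58 = 128.4 kWh
Cost = 128.4 kWh × €0.125 = €16.04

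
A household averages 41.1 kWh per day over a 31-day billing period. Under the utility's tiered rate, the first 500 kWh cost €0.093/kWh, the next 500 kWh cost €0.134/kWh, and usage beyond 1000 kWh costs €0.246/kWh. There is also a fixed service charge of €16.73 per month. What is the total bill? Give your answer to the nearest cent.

€197.66

Usage = 41.1 kWh/day × 31 days = 1274.1 kWh
First 500 kWh × €0.093 = €46.50
Next 500 kWh × €0.134 = €67.00
Remaining 274.1 kWh × €0.246 = €67.43
Energy charge = €180.93; + service €16.73 = €197.66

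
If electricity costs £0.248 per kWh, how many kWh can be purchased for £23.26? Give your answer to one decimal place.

93.8 kWh

£23.26 / £0.248 per kWh = 93.79 kWh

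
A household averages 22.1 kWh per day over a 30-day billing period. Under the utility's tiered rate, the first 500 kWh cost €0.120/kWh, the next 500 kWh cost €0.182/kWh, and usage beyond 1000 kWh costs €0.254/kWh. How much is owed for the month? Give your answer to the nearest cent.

Usage = 22.1 kWh/day × 30 days = 663 kWh
First 500 kWh × €0.120 = €60.00
Next 163 kWh × €0.182 = €29.67
Remaining tier: 0 kWh (not reached)
Total = €89.67

€89.67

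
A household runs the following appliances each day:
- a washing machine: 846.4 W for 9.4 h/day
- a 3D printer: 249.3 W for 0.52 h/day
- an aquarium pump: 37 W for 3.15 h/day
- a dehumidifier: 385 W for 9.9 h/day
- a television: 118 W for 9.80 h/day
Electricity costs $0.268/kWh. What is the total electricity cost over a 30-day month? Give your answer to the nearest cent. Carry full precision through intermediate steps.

washing machine: 846.4 W × 9.4 h × 30 d = 238,685 Wh = 238.7 kWh
3D printer: 249.3 W × 0.52 h × 30 d = 3,889 Wh = 3.889 kWh
aquarium pump: 37 W × 3.15 h × 30 d = 3,496 Wh = 3.497 kWh
dehumidifier: 385 W × 9.9 h × 30 d = 114,345 Wh = 114.3 kWh
television: 118 W × 9.80 h × 30 d = 34,692 Wh = 34.69 kWh
Total energy = 238.7 + 3.889 + 3.497 + 114.3 + 34.69 = 395.1 kWh
Cost = 395.1 kWh × $0.268 = $105.89

$105.89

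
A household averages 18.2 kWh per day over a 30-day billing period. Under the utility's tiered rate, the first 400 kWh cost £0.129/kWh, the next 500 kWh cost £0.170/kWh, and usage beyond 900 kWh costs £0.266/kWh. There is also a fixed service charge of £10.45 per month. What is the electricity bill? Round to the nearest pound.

£87

Usage = 18.2 kWh/day × 30 days = 546 kWh
First 400 kWh × £0.129 = £51.60
Next 146 kWh × £0.170 = £24.82
Remaining tier: 0 kWh (not reached)
Energy charge = £76.42; + service £10.45 = £86.87 ≈ £87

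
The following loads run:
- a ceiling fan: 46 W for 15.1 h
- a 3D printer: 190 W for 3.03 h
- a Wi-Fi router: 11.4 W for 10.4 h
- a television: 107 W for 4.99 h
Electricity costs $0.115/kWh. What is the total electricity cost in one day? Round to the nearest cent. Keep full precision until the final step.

$0.22

ceiling fan: 46 W × 15.1 h = 695 Wh = 0.6946 kWh
3D printer: 190 W × 3.03 h = 576 Wh = 0.5757 kWh
Wi-Fi router: 11.4 W × 10.4 h = 119 Wh = 0.1186 kWh
television: 107 W × 4.99 h = 534 Wh = 0.5339 kWh
Total energy = 0.6946 + 0.5757 + 0.1186 + 0.5339 = 1.923 kWh
Cost = 1.923 kWh × $0.115 = $0.22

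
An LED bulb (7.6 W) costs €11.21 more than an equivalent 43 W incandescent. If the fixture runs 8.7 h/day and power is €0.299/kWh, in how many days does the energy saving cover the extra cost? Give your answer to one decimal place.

Power saved = 43 − 7.6 = 35.4 W
Daily energy saved = 35.4 W × 8.7 h = 308 Wh = 0.30798 kWh
Daily savings = 0.30798 × €0.299 = €0.0921
Payback = €11.21 / €0.0921 per day = 121.7 days

121.7 days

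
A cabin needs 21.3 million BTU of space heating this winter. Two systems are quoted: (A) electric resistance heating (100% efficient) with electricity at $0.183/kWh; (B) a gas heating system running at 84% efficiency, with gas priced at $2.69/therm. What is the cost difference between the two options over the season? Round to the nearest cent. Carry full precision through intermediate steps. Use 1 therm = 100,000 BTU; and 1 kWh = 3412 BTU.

Heat load = 21.3 × 10⁶ BTU = 21,300,000 BTU
Gas: input = 21,300,000 / 0.840 = 25,357,143 BTU = 253.6 therm → 253.6 × $2.69 = $682.11
Electric: 21,300,000 BTU / 3412 = 6,243 kWh → × $0.183 = $1,142.41
Difference = |$682.11 − $1,142.41| = $460.30

$460.30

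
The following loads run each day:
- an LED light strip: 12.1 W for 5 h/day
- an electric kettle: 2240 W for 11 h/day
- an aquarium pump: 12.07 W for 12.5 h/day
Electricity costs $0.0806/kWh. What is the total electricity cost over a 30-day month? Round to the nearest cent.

$60.09

LED light strip: 12.1 W × 5 h × 30 d = 1,815 Wh = 1.815 kWh
electric kettle: 2240 W × 11 h × 30 d = 739,200 Wh = 739.2 kWh
aquarium pump: 12.07 W × 12.5 h × 30 d = 4,526 Wh = 4.526 kWh
Total energy = 1.815 + 739.2 + 4.526 = 745.5 kWh
Cost = 745.5 kWh × $0.0806 = $60.09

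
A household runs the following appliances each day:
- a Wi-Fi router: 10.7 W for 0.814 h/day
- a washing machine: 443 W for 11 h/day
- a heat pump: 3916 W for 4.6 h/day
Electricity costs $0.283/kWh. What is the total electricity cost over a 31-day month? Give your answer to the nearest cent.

Wi-Fi router: 10.7 W × 0.814 h × 31 d = 270 Wh = 0.27 kWh
washing machine: 443 W × 11 h × 31 d = 151,063 Wh = 151.1 kWh
heat pump: 3916 W × 4.6 h × 31 d = 558,422 Wh = 558.4 kWh
Total energy = 0.27 + 151.1 + 558.4 = 709.8 kWh
Cost = 709.8 kWh × $0.283 = $200.86

$200.86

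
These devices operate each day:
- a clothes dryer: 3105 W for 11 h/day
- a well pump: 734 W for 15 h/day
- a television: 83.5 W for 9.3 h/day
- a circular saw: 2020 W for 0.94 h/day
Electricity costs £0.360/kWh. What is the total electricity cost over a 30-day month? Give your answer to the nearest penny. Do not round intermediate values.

clothes dryer: 3105 W × 11 h × 30 d = 1,024,650 Wh = 1,025 kWh
well pump: 734 W × 15 h × 30 d = 330,300 Wh = 330.3 kWh
television: 83.5 W × 9.3 h × 30 d = 23,297 Wh = 23.3 kWh
circular saw: 2020 W × 0.94 h × 30 d = 56,964 Wh = 56.96 kWh
Total energy = 1,025 + 330.3 + 23.3 + 56.96 = 1,435 kWh
Cost = 1,435 kWh × £0.360 = £516.68

£516.68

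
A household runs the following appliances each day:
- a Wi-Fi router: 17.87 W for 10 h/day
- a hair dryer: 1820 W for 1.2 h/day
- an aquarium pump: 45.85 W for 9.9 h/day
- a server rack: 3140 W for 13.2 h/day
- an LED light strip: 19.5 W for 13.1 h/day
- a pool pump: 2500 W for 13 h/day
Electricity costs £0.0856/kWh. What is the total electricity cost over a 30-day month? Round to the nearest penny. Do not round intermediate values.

Wi-Fi router: 17.87 W × 10 h × 30 d = 5,361 Wh = 5.361 kWh
hair dryer: 1820 W × 1.2 h × 30 d = 65,520 Wh = 65.52 kWh
aquarium pump: 45.85 W × 9.9 h × 30 d = 13,617 Wh = 13.62 kWh
server rack: 3140 W × 13.2 h × 30 d = 1,243,440 Wh = 1,243 kWh
LED light strip: 19.5 W × 13.1 h × 30 d = 7,664 Wh = 7.663 kWh
pool pump: 2500 W × 13 h × 30 d = 975,000 Wh = 975 kWh
Total energy = 5.361 + 65.52 + 13.62 + 1,243 + 7.663 + 975 = 2,311 kWh
Cost = 2,311 kWh × £0.0856 = £197.79

£197.79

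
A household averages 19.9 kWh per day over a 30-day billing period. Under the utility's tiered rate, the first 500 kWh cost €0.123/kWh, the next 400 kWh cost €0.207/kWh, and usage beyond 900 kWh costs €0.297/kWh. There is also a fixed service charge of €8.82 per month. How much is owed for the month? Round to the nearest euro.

Usage = 19.9 kWh/day × 30 days = 597 kWh
First 500 kWh × €0.123 = €61.50
Next 97 kWh × €0.207 = €20.08
Remaining tier: 0 kWh (not reached)
Energy charge = €81.58; + service €8.82 = €90.40 ≈ €90

€90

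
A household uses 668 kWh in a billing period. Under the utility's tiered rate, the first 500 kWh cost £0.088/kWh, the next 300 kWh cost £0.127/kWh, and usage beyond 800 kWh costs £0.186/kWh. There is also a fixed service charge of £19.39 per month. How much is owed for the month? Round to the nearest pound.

First 500 kWh × £0.088 = £44.00
Next 168 kWh × £0.127 = £21.34
Remaining tier: 0 kWh (not reached)
Energy charge = £65.34; + service £19.39 = £84.73 ≈ £85

£85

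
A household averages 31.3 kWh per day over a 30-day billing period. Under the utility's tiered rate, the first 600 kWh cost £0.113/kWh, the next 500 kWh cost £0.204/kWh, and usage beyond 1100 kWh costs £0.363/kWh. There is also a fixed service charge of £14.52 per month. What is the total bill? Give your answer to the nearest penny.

£151.48

Usage = 31.3 kWh/day × 30 days = 939 kWh
First 600 kWh × £0.113 = £67.80
Next 339 kWh × £0.204 = £69.16
Remaining tier: 0 kWh (not reached)
Energy charge = £136.96; + service £14.52 = £151.48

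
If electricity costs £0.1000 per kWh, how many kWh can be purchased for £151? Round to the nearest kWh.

£151 / £0.1000 per kWh = 1,510 kWh

1510 kWh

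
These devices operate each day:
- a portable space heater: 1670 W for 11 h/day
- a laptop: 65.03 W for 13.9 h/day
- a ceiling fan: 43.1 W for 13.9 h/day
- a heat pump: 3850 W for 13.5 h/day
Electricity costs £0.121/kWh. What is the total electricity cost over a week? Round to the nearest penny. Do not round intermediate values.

portable space heater: 1670 W × 11 h × 7 d = 128,590 Wh = 128.6 kWh
laptop: 65.03 W × 13.9 h × 7 d = 6,327 Wh = 6.327 kWh
ceiling fan: 43.1 W × 13.9 h × 7 d = 4,194 Wh = 4.194 kWh
heat pump: 3850 W × 13.5 h × 7 d = 363,825 Wh = 363.8 kWh
Total energy = 128.6 + 6.327 + 4.194 + 363.8 = 502.9 kWh
Cost = 502.9 kWh × £0.121 = £60.86

£60.86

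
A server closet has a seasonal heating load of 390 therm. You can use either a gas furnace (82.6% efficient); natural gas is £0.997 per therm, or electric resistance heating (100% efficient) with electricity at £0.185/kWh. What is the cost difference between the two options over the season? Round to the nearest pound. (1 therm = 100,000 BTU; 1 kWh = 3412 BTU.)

£1644

Heat load = 390 therm × 100,000 = 39,000,000 BTU
Gas: input = 39,000,000 / 0.826 = 47,215,496 BTU = 472.2 therm → 472.2 × £0.997 = £470.74
Electric: 39,000,000 BTU / 3412 = 11,430 kWh → × £0.185 = £2,114.60
Difference = |£470.74 − £2,114.60| = £1,643.86 ≈ £1644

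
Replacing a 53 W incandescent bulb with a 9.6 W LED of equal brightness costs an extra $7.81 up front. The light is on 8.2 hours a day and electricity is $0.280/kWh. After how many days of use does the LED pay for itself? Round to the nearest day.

Power saved = 53 − 9.6 = 43.4 W
Daily energy saved = 43.4 W × 8.2 h = 355.9 Wh = 0.35588 kWh
Daily savings = 0.35588 × $0.280 = $0.0996
Payback = $7.81 / $0.0996 per day = 78.38 days

78 days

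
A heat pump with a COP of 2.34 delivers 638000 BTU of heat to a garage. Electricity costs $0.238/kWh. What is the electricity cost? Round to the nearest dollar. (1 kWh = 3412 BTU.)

Heat delivered = 638,000 BTU / 3412 = 187 kWh
Electrical input = 187 kWh / 2.34 = 79.91 kWh
Cost = 79.91 × $0.238/kWh = $19.02 ≈ $19

$19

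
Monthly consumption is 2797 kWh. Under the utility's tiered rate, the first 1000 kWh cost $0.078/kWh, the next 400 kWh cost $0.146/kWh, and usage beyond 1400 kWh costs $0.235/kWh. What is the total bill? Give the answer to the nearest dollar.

First 1000 kWh × $0.078 = $78.00
Next 400 kWh × $0.146 = $58.40
Remaining 1397 kWh × $0.235 = $328.29
Total = $464.69 ≈ $465

$465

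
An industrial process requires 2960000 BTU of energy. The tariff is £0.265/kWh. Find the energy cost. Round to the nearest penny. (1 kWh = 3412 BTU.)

£229.89

2960000 BTU × (0.00029308 kWh/BTU) = 867.5 kWh
Cost = 867.5 kWh × £0.265/kWh = £229.89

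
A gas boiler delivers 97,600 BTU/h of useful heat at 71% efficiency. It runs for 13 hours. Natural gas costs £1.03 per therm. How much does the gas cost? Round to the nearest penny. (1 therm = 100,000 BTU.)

Heat delivered = 97,600 BTU/h × 13 h = 1,268,800 BTU
Gas input = 1,268,800 / 0.71 = 1,787,042 BTU
= 1,787,042 / 100,000 = 17.87 therm
Cost = 17.87 × £1.03/therm = £18.41

£18.41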